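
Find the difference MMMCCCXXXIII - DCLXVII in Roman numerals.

MMMCCCXXXIII = 3333
DCLXVII = 667
3333 - 667 = 2666

MMDCLXVI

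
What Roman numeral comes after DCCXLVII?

DCCXLVII = 747, so the next integer is 747 + 1 = 748

DCCXLVIII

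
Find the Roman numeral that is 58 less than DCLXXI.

DCLXXI = 671
671 - 58 = 613

DCXIII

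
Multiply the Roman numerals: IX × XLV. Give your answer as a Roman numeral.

IX = 9
XLV = 45
9 × 45 = 405

CDV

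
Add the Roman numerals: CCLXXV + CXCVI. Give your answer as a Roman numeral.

CCLXXV = 275
CXCVI = 196
275 + 196 = 471

CDLXXI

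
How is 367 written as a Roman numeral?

Convert 367 to Roman numerals:
  367 contains 3×100 (CCC)
  67 contains 1×50 (L)
  17 contains 1×10 (X)
  7 contains 1×5 (V)
  2 contains 2×1 (II)

CCCLXVII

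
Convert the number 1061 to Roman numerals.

Convert 1061 to Roman numerals:
  1061 contains 1×1000 (M)
  61 contains 1×50 (L)
  11 contains 1×10 (X)
  1 contains 1×1 (I)

MLXI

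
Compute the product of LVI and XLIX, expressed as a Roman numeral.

LVI = 56
XLIX = 49
56 × 49 = 2744

MMDCCXLIV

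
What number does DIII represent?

DIII: D=500, I=1, I=1, I=1
500 + 1 + 1 + 1 = 503

503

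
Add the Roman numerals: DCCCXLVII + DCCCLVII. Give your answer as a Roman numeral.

DCCCXLVII = 847
DCCCLVII = 857
847 + 857 = 1704

MDCCIV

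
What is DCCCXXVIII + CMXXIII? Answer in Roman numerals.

DCCCXXVIII = 828
CMXXIII = 923
828 + 923 = 1751

MDCCLI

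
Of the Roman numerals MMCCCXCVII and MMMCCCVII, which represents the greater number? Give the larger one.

MMCCCXCVII = 2397
MMMCCCVII = 3307
3307 is larger

MMMCCCVII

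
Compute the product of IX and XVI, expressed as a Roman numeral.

IX = 9
XVI = 16
9 × 16 = 144

CXLIV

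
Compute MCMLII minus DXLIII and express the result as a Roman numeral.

MCMLII = 1952
DXLIII = 543
1952 - 543 = 1409

MCDIX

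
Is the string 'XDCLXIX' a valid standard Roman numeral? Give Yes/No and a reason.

'XDCLXIX': Invalid subtractive combination: XD

No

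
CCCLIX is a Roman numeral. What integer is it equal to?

CCCLIX: C=100, C=100, C=100, L=50, IX=9
100 + 100 + 100 + 50 + 9 = 359

359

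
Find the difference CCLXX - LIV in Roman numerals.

CCLXX = 270
LIV = 54
270 - 54 = 216

CCXVI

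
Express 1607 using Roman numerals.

Convert 1607 to Roman numerals:
  1607 contains 1×1000 (M)
  607 contains 1×500 (D)
  107 contains 1×100 (C)
  7 contains 1×5 (V)
  2 contains 2×1 (II)

MDCVII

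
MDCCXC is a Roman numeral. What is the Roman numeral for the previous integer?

MDCCXC = 1790; previous is 1789

MDCCLXXXIX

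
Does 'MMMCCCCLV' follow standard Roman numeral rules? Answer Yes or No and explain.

'MMMCCCCLV': More than 3 consecutive C's

No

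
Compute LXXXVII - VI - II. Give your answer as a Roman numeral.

LXXXVII = 87, VI = 6, II = 2
87 - 6 = 81
81 - 2 = 79

LXXIX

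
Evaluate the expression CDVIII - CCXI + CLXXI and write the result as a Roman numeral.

CDVIII = 408, CCXI = 211, CLXXI = 171
408 - 211 = 197
197 + 171 = 368

CCCLXVIII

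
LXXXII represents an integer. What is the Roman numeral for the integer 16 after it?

LXXXII = 82
82 + 16 = 98

XCVIII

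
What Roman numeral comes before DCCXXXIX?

DCCXXXIX = 739, so the previous integer is 739 - 1 = 738

DCCXXXVIII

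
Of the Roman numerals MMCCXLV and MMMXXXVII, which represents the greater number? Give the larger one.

MMCCXLV = 2245
MMMXXXVII = 3037
3037 is larger

MMMXXXVII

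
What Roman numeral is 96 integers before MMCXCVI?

MMCXCVI = 2196
2196 - 96 = 2100

MMC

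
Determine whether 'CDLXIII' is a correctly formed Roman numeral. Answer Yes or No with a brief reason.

'CDLXIII': Check the rules: uses only the symbols I, V, X, L, C, D, M; no symbol is repeated more than three times in a row; V, L and D each appear at most once; the only place a smaller symbol precedes a larger one is the allowed subtractive pair CD, the symbol right after such a pair (if any) is smaller than the pair's first symbol, and otherwise the values never increase from left to right. Value: CD (400) + L (50) + X (10) + I (1) + I (1) + I (1) = 463. So it is a valid standard Roman numeral.

Yes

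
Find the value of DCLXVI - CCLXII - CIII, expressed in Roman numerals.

DCLXVI = 666, CCLXII = 262, CIII = 103
666 - 262 = 404
404 - 103 = 301

CCCI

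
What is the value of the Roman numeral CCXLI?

CCXLI: C=100, C=100, XL=40, I=1
100 + 100 + 40 + 1 = 241

241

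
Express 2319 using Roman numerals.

Convert 2319 to Roman numerals:
  2319 contains 2×1000 (MM)
  319 contains 3×100 (CCC)
  19 contains 1×10 (X)
  9 contains 1×9 (IX)

MMCCCXIX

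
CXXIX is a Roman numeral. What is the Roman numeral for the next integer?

CXXIX = 129, so the next integer is 129 + 1 = 130

CXXX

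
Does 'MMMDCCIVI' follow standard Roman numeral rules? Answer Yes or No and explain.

'MMMDCCIVI': I cannot come right after the subtractive pair IV: once I is subtracted in IV, the next symbol must be smaller than I

No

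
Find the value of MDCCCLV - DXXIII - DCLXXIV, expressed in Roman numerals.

MDCCCLV = 1855, DXXIII = 523, DCLXXIV = 674
1855 - 523 = 1332
1332 - 674 = 658

DCLVIII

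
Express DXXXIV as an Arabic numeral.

DXXXIV: D=500, X=10, X=10, X=10, IV=4
500 + 10 + 10 + 10 + 4 = 534

534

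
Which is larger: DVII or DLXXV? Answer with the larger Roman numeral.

DVII = 507
DLXXV = 575
575 is larger

DLXXV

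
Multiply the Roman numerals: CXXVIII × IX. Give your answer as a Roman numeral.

CXXVIII = 128
IX = 9
128 × 9 = 1152

MCLII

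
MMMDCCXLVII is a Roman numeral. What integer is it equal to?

MMMDCCXLVII: M=1000, M=1000, M=1000, D=500, C=100, C=100, XL=40, V=5, I=1, I=1
1000 + 1000 + 1000 + 500 + 100 + 100 + 40 + 5 + 1 + 1 = 3747

3747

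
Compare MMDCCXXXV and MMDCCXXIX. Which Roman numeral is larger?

MMDCCXXXV = 2735
MMDCCXXIX = 2729
2735 is larger

MMDCCXXXV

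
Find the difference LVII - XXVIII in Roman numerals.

LVII = 57
XXVIII = 28
57 - 28 = 29

XXIX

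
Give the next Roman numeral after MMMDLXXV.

MMMDLXXV = 3575; next is 3576

MMMDLXXVI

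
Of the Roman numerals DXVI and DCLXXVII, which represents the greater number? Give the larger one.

DXVI = 516
DCLXXVII = 677
677 is larger

DCLXXVII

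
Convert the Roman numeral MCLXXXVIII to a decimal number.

MCLXXXVIII: M=1000, C=100, L=50, X=10, X=10, X=10, V=5, I=1, I=1, I=1
1000 + 100 + 50 + 10 + 10 + 10 + 5 + 1 + 1 + 1 = 1188

1188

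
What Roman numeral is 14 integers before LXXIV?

LXXIV = 74
74 - 14 = 60

LX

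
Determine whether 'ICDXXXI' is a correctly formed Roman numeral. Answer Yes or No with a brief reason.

'ICDXXXI': Invalid subtractive combination: IC

No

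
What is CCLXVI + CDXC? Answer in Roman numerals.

CCLXVI = 266
CDXC = 490
266 + 490 = 756

DCCLVI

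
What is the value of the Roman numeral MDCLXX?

MDCLXX: M=1000, D=500, C=100, L=50, X=10, X=10
1000 + 500 + 100 + 50 + 10 + 10 = 1670

1670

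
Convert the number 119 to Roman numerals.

Convert 119 to Roman numerals:
  119 contains 1×100 (C)
  19 contains 1×10 (X)
  9 contains 1×9 (IX)

CXIX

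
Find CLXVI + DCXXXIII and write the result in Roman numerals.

CLXVI = 166
DCXXXIII = 633
166 + 633 = 799

DCCXCIX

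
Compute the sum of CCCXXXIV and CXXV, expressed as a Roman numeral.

CCCXXXIV = 334
CXXV = 125
334 + 125 = 459

CDLIX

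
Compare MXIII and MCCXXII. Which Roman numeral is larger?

MXIII = 1013
MCCXXII = 1222
1222 is larger

MCCXXII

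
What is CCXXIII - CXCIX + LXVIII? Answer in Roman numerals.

CCXXIII = 223, CXCIX = 199, LXVIII = 68
223 - 199 = 24
24 + 68 = 92

XCII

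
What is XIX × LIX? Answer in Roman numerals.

XIX = 19
LIX = 59
19 × 59 = 1121

MCXXI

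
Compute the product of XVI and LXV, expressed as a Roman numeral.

XVI = 16
LXV = 65
16 × 65 = 1040

MXL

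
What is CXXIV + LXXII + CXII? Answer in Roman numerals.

CXXIV = 124, LXXII = 72, CXII = 112
124 + 72 = 196
196 + 112 = 308

CCCVIII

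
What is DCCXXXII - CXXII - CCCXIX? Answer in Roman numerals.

DCCXXXII = 732, CXXII = 122, CCCXIX = 319
732 - 122 = 610
610 - 319 = 291

CCXCI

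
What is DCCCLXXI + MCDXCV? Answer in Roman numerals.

DCCCLXXI = 871
MCDXCV = 1495
871 + 1495 = 2366

MMCCCLXVI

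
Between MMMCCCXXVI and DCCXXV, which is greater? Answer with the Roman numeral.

MMMCCCXXVI = 3326
DCCXXV = 725
3326 is larger

MMMCCCXXVI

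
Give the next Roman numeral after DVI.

DVI = 506; next is 507

DVII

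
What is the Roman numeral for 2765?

Convert 2765 to Roman numerals:
  2765 contains 2×1000 (MM)
  765 contains 1×500 (D)
  265 contains 2×100 (CC)
  65 contains 1×50 (L)
  15 contains 1×10 (X)
  5 contains 1×5 (V)

MMDCCLXV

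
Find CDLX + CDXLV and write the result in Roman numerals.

CDLX = 460
CDXLV = 445
460 + 445 = 905

CMV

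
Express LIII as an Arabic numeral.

LIII: L=50, I=1, I=1, I=1
50 + 1 + 1 + 1 = 53

53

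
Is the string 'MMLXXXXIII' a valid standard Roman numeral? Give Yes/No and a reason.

'MMLXXXXIII': More than 3 consecutive X's

No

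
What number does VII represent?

VII: V=5, I=1, I=1
5 + 1 + 1 = 7

7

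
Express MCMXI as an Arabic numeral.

MCMXI: M=1000, CM=900, X=10, I=1
1000 + 900 + 10 + 1 = 1911

1911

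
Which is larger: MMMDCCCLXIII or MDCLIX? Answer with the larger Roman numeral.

MMMDCCCLXIII = 3863
MDCLIX = 1659
3863 is larger

MMMDCCCLXIII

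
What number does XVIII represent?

XVIII: X=10, V=5, I=1, I=1, I=1
10 + 5 + 1 + 1 + 1 = 18

18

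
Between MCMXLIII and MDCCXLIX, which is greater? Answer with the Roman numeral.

MCMXLIII = 1943
MDCCXLIX = 1749
1943 is larger

MCMXLIII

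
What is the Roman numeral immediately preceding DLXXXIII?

DLXXXIII = 583; previous is 582

DLXXXII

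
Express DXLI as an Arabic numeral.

DXLI: D=500, XL=40, I=1
500 + 40 + 1 = 541

541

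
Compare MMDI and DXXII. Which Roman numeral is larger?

MMDI = 2501
DXXII = 522
2501 is larger

MMDI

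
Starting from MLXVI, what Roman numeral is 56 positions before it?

MLXVI = 1066
1066 - 56 = 1010

MX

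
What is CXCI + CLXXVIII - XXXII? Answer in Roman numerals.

CXCI = 191, CLXXVIII = 178, XXXII = 32
191 + 178 = 369
369 - 32 = 337

CCCXXXVII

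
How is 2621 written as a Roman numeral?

Convert 2621 to Roman numerals:
  2621 contains 2×1000 (MM)
  621 contains 1×500 (D)
  121 contains 1×100 (C)
  21 contains 2×10 (XX)
  1 contains 1×1 (I)

MMDCXXI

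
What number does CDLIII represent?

CDLIII: CD=400, L=50, I=1, I=1, I=1
400 + 50 + 1 + 1 + 1 = 453

453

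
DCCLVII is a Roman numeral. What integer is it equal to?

DCCLVII: D=500, C=100, C=100, L=50, V=5, I=1, I=1
500 + 100 + 100 + 50 + 5 + 1 + 1 = 757

757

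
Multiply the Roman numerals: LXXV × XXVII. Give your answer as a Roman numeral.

LXXV = 75
XXVII = 27
75 × 27 = 2025

MMXXV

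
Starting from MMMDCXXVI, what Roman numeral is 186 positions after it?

MMMDCXXVI = 3626
3626 + 186 = 3812

MMMDCCCXII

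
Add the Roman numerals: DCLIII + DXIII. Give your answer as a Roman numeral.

DCLIII = 653
DXIII = 513
653 + 513 = 1166

MCLXVI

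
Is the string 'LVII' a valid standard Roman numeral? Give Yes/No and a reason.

'LVII': Check the rules: uses only the symbols I, V, X, L, C, D, M; no symbol is repeated more than three times in a row; V, L and D each appear at most once; no smaller symbol precedes a larger one (values never increase from left to right). Value: L (50) + V (5) + I (1) + I (1) = 57. So it is a valid standard Roman numeral.

Yes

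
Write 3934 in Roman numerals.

Convert 3934 to Roman numerals:
  3934 contains 3×1000 (MMM)
  934 contains 1×900 (CM)
  34 contains 3×10 (XXX)
  4 contains 1×4 (IV)

MMMCMXXXIV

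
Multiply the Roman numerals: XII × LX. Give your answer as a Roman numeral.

XII = 12
LX = 60
12 × 60 = 720

DCCXX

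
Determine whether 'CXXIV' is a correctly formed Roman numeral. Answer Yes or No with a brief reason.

'CXXIV': Check the rules: uses only the symbols I, V, X, L, C, D, M; no symbol is repeated more than three times in a row; V, L and D each appear at most once; the only place a smaller symbol precedes a larger one is the allowed subtractive pair IV, the symbol right after such a pair (if any) is smaller than the pair's first symbol, and otherwise the values never increase from left to right. Value: C (100) + X (10) + X (10) + IV (4) = 124. So it is a valid standard Roman numeral.

Yes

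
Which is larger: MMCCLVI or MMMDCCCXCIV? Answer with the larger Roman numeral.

MMCCLVI = 2256
MMMDCCCXCIV = 3894
3894 is larger

MMMDCCCXCIV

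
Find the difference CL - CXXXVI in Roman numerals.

CL = 150
CXXXVI = 136
150 - 136 = 14

XIV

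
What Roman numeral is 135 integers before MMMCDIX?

MMMCDIX = 3409
3409 - 135 = 3274

MMMCCLXXIV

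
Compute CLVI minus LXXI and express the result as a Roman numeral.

CLVI = 156
LXXI = 71
156 - 71 = 85

LXXXV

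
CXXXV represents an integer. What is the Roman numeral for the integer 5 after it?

CXXXV = 135
135 + 5 = 140

CXL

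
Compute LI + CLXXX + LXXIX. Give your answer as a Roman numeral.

LI = 51, CLXXX = 180, LXXIX = 79
51 + 180 = 231
231 + 79 = 310

CCCX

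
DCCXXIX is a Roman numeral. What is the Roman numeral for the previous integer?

DCCXXIX = 729; previous is 728

DCCXXVIII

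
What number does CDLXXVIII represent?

CDLXXVIII: CD=400, L=50, X=10, X=10, V=5, I=1, I=1, I=1
400 + 50 + 10 + 10 + 5 + 1 + 1 + 1 = 478

478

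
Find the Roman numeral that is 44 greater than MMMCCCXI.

MMMCCCXI = 3311
3311 + 44 = 3355

MMMCCCLV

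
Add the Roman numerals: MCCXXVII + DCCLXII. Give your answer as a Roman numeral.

MCCXXVII = 1227
DCCLXII = 762
1227 + 762 = 1989

MCMLXXXIX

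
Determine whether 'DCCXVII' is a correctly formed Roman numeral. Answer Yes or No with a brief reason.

'DCCXVII': Check the rules: uses only the symbols I, V, X, L, C, D, M; no symbol is repeated more than three times in a row; V, L and D each appear at most once; no smaller symbol precedes a larger one (values never increase from left to right). Value: D (500) + C (100) + C (100) + X (10) + V (5) + I (1) + I (1) = 717. So it is a valid standard Roman numeral.

Yes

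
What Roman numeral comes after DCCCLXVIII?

DCCCLXVIII = 868; next is 869

DCCCLXIX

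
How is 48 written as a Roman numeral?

Convert 48 to Roman numerals:
  48 contains 1×40 (XL)
  8 contains 1×5 (V)
  3 contains 3×1 (III)

XLVIII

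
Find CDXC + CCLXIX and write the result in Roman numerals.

CDXC = 490
CCLXIX = 269
490 + 269 = 759

DCCLIX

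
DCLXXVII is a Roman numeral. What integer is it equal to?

DCLXXVII: D=500, C=100, L=50, X=10, X=10, V=5, I=1, I=1
500 + 100 + 50 + 10 + 10 + 5 + 1 + 1 = 677

677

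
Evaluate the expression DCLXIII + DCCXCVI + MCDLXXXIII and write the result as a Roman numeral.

DCLXIII = 663, DCCXCVI = 796, MCDLXXXIII = 1483
663 + 796 = 1459
1459 + 1483 = 2942

MMCMXLII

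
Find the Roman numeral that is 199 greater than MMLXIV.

MMLXIV = 2064
2064 + 199 = 2263

MMCCLXIII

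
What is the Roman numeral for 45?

Convert 45 to Roman numerals:
  45 contains 1×40 (XL)
  5 contains 1×5 (V)

XLV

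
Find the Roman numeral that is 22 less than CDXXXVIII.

CDXXXVIII = 438
438 - 22 = 416

CDXVI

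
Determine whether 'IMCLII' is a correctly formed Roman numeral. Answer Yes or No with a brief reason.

'IMCLII': Invalid subtractive combination: IM

No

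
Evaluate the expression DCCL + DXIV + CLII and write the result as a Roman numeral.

DCCL = 750, DXIV = 514, CLII = 152
750 + 514 = 1264
1264 + 152 = 1416

MCDXVI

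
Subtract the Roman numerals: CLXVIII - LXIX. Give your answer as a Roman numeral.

CLXVIII = 168
LXIX = 69
168 - 69 = 99

XCIX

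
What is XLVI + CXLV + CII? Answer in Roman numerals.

XLVI = 46, CXLV = 145, CII = 102
46 + 145 = 191
191 + 102 = 293

CCXCIII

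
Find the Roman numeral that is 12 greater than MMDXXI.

MMDXXI = 2521
2521 + 12 = 2533

MMDXXXIII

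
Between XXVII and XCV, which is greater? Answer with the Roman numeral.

XXVII = 27
XCV = 95
95 is larger

XCV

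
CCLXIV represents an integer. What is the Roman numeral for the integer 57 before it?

CCLXIV = 264
264 - 57 = 207

CCVII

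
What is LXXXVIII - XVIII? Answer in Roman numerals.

LXXXVIII = 88
XVIII = 18
88 - 18 = 70

LXX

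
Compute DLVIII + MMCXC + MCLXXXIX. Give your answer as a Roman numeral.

DLVIII = 558, MMCXC = 2190, MCLXXXIX = 1189
558 + 2190 = 2748
2748 + 1189 = 3937

MMMCMXXXVII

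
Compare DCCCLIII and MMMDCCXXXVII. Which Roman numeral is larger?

DCCCLIII = 853
MMMDCCXXXVII = 3737
3737 is larger

MMMDCCXXXVII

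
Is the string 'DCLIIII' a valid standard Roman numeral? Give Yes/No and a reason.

'DCLIIII': More than 3 consecutive I's

No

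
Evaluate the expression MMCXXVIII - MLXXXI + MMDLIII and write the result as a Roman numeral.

MMCXXVIII = 2128, MLXXXI = 1081, MMDLIII = 2553
2128 - 1081 = 1047
1047 + 2553 = 3600

MMMDC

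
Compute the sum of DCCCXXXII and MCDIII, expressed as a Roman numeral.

DCCCXXXII = 832
MCDIII = 1403
832 + 1403 = 2235

MMCCXXXV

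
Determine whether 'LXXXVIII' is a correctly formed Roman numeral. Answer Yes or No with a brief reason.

'LXXXVIII': Check the rules: uses only the symbols I, V, X, L, C, D, M; no symbol is repeated more than three times in a row; V, L and D each appear at most once; no smaller symbol precedes a larger one (values never increase from left to right). Value: L (50) + X (10) + X (10) + X (10) + V (5) + I (1) + I (1) + I (1) = 88. So it is a valid standard Roman numeral.

Yes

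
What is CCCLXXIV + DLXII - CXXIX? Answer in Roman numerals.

CCCLXXIV = 374, DLXII = 562, CXXIX = 129
374 + 562 = 936
936 - 129 = 807

DCCCVII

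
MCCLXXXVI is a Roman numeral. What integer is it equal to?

MCCLXXXVI: M=1000, C=100, C=100, L=50, X=10, X=10, X=10, V=5, I=1
1000 + 100 + 100 + 50 + 10 + 10 + 10 + 5 + 1 = 1286

1286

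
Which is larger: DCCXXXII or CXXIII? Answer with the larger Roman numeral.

DCCXXXII = 732
CXXIII = 123
732 is larger

DCCXXXII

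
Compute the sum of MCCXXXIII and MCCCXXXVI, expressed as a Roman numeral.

MCCXXXIII = 1233
MCCCXXXVI = 1336
1233 + 1336 = 2569

MMDLXIX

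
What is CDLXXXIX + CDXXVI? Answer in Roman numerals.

CDLXXXIX = 489
CDXXVI = 426
489 + 426 = 915

CMXV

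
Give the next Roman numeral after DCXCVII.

DCXCVII = 697; next is 698

DCXCVIII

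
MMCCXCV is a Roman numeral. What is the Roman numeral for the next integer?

MMCCXCV = 2295; next is 2296

MMCCXCVI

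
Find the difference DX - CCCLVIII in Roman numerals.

DX = 510
CCCLVIII = 358
510 - 358 = 152

CLII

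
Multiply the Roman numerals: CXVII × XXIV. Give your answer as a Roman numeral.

CXVII = 117
XXIV = 24
117 × 24 = 2808

MMDCCCVIII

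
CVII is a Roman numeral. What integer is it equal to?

CVII: C=100, V=5, I=1, I=1
100 + 5 + 1 + 1 = 107

107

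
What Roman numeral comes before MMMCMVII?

MMMCMVII = 3907, so the previous integer is 3907 - 1 = 3906

MMMCMVI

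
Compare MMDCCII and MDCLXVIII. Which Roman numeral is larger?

MMDCCII = 2702
MDCLXVIII = 1668
2702 is larger

MMDCCII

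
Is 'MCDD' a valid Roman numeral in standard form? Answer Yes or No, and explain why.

'MCDD': D should not appear more than once

No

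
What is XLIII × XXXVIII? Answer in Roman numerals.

XLIII = 43
XXXVIII = 38
43 × 38 = 1634

MDCXXXIV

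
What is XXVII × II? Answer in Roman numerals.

XXVII = 27
II = 2
27 × 2 = 54

LIV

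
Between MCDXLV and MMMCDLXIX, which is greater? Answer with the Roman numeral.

MCDXLV = 1445
MMMCDLXIX = 3469
3469 is larger

MMMCDLXIX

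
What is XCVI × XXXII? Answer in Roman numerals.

XCVI = 96
XXXII = 32
96 × 32 = 3072

MMMLXXII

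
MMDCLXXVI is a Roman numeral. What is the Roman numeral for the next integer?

MMDCLXXVI = 2676; next is 2677

MMDCLXXVII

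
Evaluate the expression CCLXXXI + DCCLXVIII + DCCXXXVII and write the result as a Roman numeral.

CCLXXXI = 281, DCCLXVIII = 768, DCCXXXVII = 737
281 + 768 = 1049
1049 + 737 = 1786

MDCCLXXXVI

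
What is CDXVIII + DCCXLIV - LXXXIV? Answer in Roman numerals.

CDXVIII = 418, DCCXLIV = 744, LXXXIV = 84
418 + 744 = 1162
1162 - 84 = 1078

MLXXVIII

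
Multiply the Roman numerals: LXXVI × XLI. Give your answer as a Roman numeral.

LXXVI = 76
XLI = 41
76 × 41 = 3116

MMMCXVI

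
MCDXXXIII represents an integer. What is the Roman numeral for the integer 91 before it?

MCDXXXIII = 1433
1433 - 91 = 1342

MCCCXLII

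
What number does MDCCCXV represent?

MDCCCXV: M=1000, D=500, C=100, C=100, C=100, X=10, V=5
1000 + 500 + 100 + 100 + 100 + 10 + 5 = 1815

1815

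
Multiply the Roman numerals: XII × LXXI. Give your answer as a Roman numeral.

XII = 12
LXXI = 71
12 × 71 = 852

DCCCLII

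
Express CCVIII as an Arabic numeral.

CCVIII: C=100, C=100, V=5, I=1, I=1, I=1
100 + 100 + 5 + 1 + 1 + 1 = 208

208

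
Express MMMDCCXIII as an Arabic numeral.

MMMDCCXIII: M=1000, M=1000, M=1000, D=500, C=100, C=100, X=10, I=1, I=1, I=1
1000 + 1000 + 1000 + 500 + 100 + 100 + 10 + 1 + 1 + 1 = 3713

3713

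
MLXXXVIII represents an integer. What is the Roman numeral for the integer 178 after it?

MLXXXVIII = 1088
1088 + 178 = 1266

MCCLXVI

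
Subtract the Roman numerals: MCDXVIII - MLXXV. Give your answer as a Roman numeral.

MCDXVIII = 1418
MLXXV = 1075
1418 - 1075 = 343

CCCXLIII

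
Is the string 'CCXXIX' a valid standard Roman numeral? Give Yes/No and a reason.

'CCXXIX': Check the rules: uses only the symbols I, V, X, L, C, D, M; no symbol is repeated more than three times in a row; V, L and D each appear at most once; the only place a smaller symbol precedes a larger one is the allowed subtractive pair IX, the symbol right after such a pair (if any) is smaller than the pair's first symbol, and otherwise the values never increase from left to right. Value: C (100) + C (100) + X (10) + X (10) + IX (9) = 229. So it is a valid standard Roman numeral.

Yes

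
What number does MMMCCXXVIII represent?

MMMCCXXVIII: M=1000, M=1000, M=1000, C=100, C=100, X=10, X=10, V=5, I=1, I=1, I=1
1000 + 1000 + 1000 + 100 + 100 + 10 + 10 + 5 + 1 + 1 + 1 = 3228

3228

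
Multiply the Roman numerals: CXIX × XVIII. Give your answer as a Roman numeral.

CXIX = 119
XVIII = 18
119 × 18 = 2142

MMCXLII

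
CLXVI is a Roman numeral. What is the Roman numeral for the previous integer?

CLXVI = 166; previous is 165

CLXV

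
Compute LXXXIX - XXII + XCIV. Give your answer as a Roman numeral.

LXXXIX = 89, XXII = 22, XCIV = 94
89 - 22 = 67
67 + 94 = 161

CLXI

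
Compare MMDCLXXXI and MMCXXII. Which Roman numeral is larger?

MMDCLXXXI = 2681
MMCXXII = 2122
2681 is larger

MMDCLXXXI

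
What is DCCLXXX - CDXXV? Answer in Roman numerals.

DCCLXXX = 780
CDXXV = 425
780 - 425 = 355

CCCLV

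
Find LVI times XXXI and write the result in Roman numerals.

LVI = 56
XXXI = 31
56 × 31 = 1736

MDCCXXXVI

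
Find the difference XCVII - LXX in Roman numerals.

XCVII = 97
LXX = 70
97 - 70 = 27

XXVII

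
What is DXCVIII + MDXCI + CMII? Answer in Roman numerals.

DXCVIII = 598, MDXCI = 1591, CMII = 902
598 + 1591 = 2189
2189 + 902 = 3091

MMMXCI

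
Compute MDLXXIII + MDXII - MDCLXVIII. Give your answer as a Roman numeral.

MDLXXIII = 1573, MDXII = 1512, MDCLXVIII = 1668
1573 + 1512 = 3085
3085 - 1668 = 1417

MCDXVII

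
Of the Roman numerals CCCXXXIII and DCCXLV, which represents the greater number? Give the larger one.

CCCXXXIII = 333
DCCXLV = 745
745 is larger

DCCXLV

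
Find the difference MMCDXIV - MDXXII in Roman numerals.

MMCDXIV = 2414
MDXXII = 1522
2414 - 1522 = 892

DCCCXCII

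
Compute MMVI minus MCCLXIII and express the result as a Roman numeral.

MMVI = 2006
MCCLXIII = 1263
2006 - 1263 = 743

DCCXLIII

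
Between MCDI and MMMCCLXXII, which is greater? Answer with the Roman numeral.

MCDI = 1401
MMMCCLXXII = 3272
3272 is larger

MMMCCLXXII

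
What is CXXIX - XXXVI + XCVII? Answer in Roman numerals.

CXXIX = 129, XXXVI = 36, XCVII = 97
129 - 36 = 93
93 + 97 = 190

CXC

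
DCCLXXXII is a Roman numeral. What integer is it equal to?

DCCLXXXII: D=500, C=100, C=100, L=50, X=10, X=10, X=10, I=1, I=1
500 + 100 + 100 + 50 + 10 + 10 + 10 + 1 + 1 = 782

782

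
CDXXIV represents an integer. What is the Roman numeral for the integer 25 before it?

CDXXIV = 424
424 - 25 = 399

CCCXCIX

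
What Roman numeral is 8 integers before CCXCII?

CCXCII = 292
292 - 8 = 284

CCLXXXIV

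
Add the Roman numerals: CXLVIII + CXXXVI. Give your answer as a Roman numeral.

CXLVIII = 148
CXXXVI = 136
148 + 136 = 284

CCLXXXIV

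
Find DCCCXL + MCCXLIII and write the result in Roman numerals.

DCCCXL = 840
MCCXLIII = 1243
840 + 1243 = 2083

MMLXXXIII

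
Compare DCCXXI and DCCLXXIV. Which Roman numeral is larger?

DCCXXI = 721
DCCLXXIV = 774
774 is larger

DCCLXXIV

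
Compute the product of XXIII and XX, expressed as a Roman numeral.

XXIII = 23
XX = 20
23 × 20 = 460

CDLX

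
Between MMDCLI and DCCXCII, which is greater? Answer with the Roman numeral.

MMDCLI = 2651
DCCXCII = 792
2651 is larger

MMDCLI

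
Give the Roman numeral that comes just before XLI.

XLI = 41, so the previous integer is 41 - 1 = 40

XL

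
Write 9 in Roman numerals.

Convert 9 to Roman numerals:
  9 contains 1×9 (IX)

IX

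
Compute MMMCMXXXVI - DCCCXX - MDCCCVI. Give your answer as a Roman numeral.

MMMCMXXXVI = 3936, DCCCXX = 820, MDCCCVI = 1806
3936 - 820 = 3116
3116 - 1806 = 1310

MCCCX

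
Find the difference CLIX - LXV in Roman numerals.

CLIX = 159
LXV = 65
159 - 65 = 94

XCIV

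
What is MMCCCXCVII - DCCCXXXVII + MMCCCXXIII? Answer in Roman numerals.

MMCCCXCVII = 2397, DCCCXXXVII = 837, MMCCCXXIII = 2323
2397 - 837 = 1560
1560 + 2323 = 3883

MMMDCCCLXXXIII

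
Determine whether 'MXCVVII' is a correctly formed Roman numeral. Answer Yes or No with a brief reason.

'MXCVVII': V should not appear more than once

No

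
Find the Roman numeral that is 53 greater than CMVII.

CMVII = 907
907 + 53 = 960

CMLX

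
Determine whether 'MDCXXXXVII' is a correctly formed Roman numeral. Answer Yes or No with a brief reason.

'MDCXXXXVII': More than 3 consecutive X's

No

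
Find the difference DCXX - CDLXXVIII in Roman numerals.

DCXX = 620
CDLXXVIII = 478
620 - 478 = 142

CXLII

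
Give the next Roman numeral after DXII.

DXII = 512, so the next integer is 512 + 1 = 513

DXIII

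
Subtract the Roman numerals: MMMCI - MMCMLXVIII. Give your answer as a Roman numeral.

MMMCI = 3101
MMCMLXVIII = 2968
3101 - 2968 = 133

CXXXIII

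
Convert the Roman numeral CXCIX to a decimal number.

CXCIX: C=100, XC=90, IX=9
100 + 90 + 9 = 199

199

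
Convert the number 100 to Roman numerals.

Convert 100 to Roman numerals:
  100 contains 1×100 (C)

C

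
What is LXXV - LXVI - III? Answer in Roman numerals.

LXXV = 75, LXVI = 66, III = 3
75 - 66 = 9
9 - 3 = 6

VI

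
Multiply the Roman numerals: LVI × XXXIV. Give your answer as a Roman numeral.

LVI = 56
XXXIV = 34
56 × 34 = 1904

MCMIV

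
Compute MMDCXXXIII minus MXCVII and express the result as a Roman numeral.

MMDCXXXIII = 2633
MXCVII = 1097
2633 - 1097 = 1536

MDXXXVI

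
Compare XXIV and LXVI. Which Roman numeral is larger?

XXIV = 24
LXVI = 66
66 is larger

LXVI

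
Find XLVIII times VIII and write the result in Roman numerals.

XLVIII = 48
VIII = 8
48 × 8 = 384

CCCLXXXIV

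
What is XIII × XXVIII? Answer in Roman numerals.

XIII = 13
XXVIII = 28
13 × 28 = 364

CCCLXIV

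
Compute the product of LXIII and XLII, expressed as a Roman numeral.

LXIII = 63
XLII = 42
63 × 42 = 2646

MMDCXLVI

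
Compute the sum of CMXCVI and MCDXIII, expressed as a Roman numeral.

CMXCVI = 996
MCDXIII = 1413
996 + 1413 = 2409

MMCDIX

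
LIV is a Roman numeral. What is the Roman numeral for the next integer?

LIV = 54, so the next integer is 54 + 1 = 55

LV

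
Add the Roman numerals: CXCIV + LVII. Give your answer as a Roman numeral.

CXCIV = 194
LVII = 57
194 + 57 = 251

CCLI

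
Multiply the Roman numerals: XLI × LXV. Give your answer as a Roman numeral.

XLI = 41
LXV = 65
41 × 65 = 2665

MMDCLXV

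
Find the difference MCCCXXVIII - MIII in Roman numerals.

MCCCXXVIII = 1328
MIII = 1003
1328 - 1003 = 325

CCCXXV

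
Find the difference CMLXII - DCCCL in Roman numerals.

CMLXII = 962
DCCCL = 850
962 - 850 = 112

CXII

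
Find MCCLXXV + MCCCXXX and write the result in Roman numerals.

MCCLXXV = 1275
MCCCXXX = 1330
1275 + 1330 = 2605

MMDCV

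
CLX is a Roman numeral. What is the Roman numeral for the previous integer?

CLX = 160; previous is 159

CLIX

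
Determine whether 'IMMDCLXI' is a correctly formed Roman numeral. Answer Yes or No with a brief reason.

'IMMDCLXI': Invalid subtractive combination: IM

No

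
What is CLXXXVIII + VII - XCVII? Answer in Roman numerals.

CLXXXVIII = 188, VII = 7, XCVII = 97
188 + 7 = 195
195 - 97 = 98

XCVIII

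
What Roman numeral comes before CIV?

CIV = 104; previous is 103

CIII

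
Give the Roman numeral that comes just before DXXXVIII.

DXXXVIII = 538, so the previous integer is 538 - 1 = 537

DXXXVII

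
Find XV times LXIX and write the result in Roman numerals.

XV = 15
LXIX = 69
15 × 69 = 1035

MXXXV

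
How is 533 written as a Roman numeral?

Convert 533 to Roman numerals:
  533 contains 1×500 (D)
  33 contains 3×10 (XXX)
  3 contains 3×1 (III)

DXXXIII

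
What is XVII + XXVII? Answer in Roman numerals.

XVII = 17
XXVII = 27
17 + 27 = 44

XLIV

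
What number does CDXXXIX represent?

CDXXXIX: CD=400, X=10, X=10, X=10, IX=9
400 + 10 + 10 + 10 + 9 = 439

439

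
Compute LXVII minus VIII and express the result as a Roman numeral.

LXVII = 67
VIII = 8
67 - 8 = 59

LIX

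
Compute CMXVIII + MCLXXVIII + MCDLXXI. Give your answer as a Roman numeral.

CMXVIII = 918, MCLXXVIII = 1178, MCDLXXI = 1471
918 + 1178 = 2096
2096 + 1471 = 3567

MMMDLXVII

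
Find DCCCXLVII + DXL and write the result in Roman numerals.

DCCCXLVII = 847
DXL = 540
847 + 540 = 1387

MCCCLXXXVII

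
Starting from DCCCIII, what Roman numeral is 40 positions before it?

DCCCIII = 803
803 - 40 = 763

DCCLXIII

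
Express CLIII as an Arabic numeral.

CLIII: C=100, L=50, I=1, I=1, I=1
100 + 50 + 1 + 1 + 1 = 153

153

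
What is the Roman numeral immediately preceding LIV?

LIV = 54; previous is 53

LIII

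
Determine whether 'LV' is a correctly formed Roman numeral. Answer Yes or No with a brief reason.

'LV': Check the rules: uses only the symbols I, V, X, L, C, D, M; no symbol is repeated more than three times in a row; V, L and D each appear at most once; no smaller symbol precedes a larger one (values never increase from left to right). Value: L (50) + V (5) = 55. So it is a valid standard Roman numeral.

Yes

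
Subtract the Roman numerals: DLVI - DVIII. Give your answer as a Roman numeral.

DLVI = 556
DVIII = 508
556 - 508 = 48

XLVIII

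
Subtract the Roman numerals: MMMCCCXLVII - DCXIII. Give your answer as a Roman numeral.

MMMCCCXLVII = 3347
DCXIII = 613
3347 - 613 = 2734

MMDCCXXXIV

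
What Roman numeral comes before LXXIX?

LXXIX = 79; previous is 78

LXXVIII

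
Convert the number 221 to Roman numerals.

Convert 221 to Roman numerals:
  221 contains 2×100 (CC)
  21 contains 2×10 (XX)
  1 contains 1×1 (I)

CCXXI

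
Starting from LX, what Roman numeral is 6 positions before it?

LX = 60
60 - 6 = 54

LIV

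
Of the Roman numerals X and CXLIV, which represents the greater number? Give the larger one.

X = 10
CXLIV = 144
144 is larger

CXLIV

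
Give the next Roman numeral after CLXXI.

CLXXI = 171; next is 172

CLXXII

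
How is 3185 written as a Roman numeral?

Convert 3185 to Roman numerals:
  3185 contains 3×1000 (MMM)
  185 contains 1×100 (C)
  85 contains 1×50 (L)
  35 contains 3×10 (XXX)
  5 contains 1×5 (V)

MMMCLXXXV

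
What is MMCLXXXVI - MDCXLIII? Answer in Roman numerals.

MMCLXXXVI = 2186
MDCXLIII = 1643
2186 - 1643 = 543

DXLIII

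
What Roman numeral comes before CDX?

CDX = 410, so the previous integer is 410 - 1 = 409

CDIX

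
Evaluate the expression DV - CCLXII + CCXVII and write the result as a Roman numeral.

DV = 505, CCLXII = 262, CCXVII = 217
505 - 262 = 243
243 + 217 = 460

CDLX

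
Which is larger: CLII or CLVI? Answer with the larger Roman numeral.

CLII = 152
CLVI = 156
156 is larger

CLVI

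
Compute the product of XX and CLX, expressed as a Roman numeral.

XX = 20
CLX = 160
20 × 160 = 3200

MMMCC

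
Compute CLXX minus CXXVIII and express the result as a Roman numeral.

CLXX = 170
CXXVIII = 128
170 - 128 = 42

XLII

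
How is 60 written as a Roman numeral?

Convert 60 to Roman numerals:
  60 contains 1×50 (L)
  10 contains 1×10 (X)

LX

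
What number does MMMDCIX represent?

MMMDCIX: M=1000, M=1000, M=1000, D=500, C=100, IX=9
1000 + 1000 + 1000 + 500 + 100 + 9 = 3609

3609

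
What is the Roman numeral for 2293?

Convert 2293 to Roman numerals:
  2293 contains 2×1000 (MM)
  293 contains 2×100 (CC)
  93 contains 1×90 (XC)
  3 contains 3×1 (III)

MMCCXCIII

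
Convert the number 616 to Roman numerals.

Convert 616 to Roman numerals:
  616 contains 1×500 (D)
  116 contains 1×100 (C)
  16 contains 1×10 (X)
  6 contains 1×5 (V)
  1 contains 1×1 (I)

DCXVI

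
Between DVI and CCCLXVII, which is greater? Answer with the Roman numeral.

DVI = 506
CCCLXVII = 367
506 is larger

DVI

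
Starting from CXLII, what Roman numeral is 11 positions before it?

CXLII = 142
142 - 11 = 131

CXXXI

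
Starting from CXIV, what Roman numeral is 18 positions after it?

CXIV = 114
114 + 18 = 132

CXXXII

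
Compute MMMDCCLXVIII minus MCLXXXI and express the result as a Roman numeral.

MMMDCCLXVIII = 3768
MCLXXXI = 1181
3768 - 1181 = 2587

MMDLXXXVII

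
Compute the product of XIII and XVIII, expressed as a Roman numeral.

XIII = 13
XVIII = 18
13 × 18 = 234

CCXXXIV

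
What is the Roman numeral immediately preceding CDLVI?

CDLVI = 456; previous is 455

CDLV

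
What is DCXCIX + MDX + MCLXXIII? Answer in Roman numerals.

DCXCIX = 699, MDX = 1510, MCLXXIII = 1173
699 + 1510 = 2209
2209 + 1173 = 3382

MMMCCCLXXXII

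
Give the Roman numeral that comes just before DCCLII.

DCCLII = 752; previous is 751

DCCLI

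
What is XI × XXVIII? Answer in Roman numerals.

XI = 11
XXVIII = 28
11 × 28 = 308

CCCVIII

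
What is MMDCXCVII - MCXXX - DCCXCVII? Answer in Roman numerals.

MMDCXCVII = 2697, MCXXX = 1130, DCCXCVII = 797
2697 - 1130 = 1567
1567 - 797 = 770

DCCLXX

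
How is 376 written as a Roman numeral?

Convert 376 to Roman numerals:
  376 contains 3×100 (CCC)
  76 contains 1×50 (L)
  26 contains 2×10 (XX)
  6 contains 1×5 (V)
  1 contains 1×1 (I)

CCCLXXVI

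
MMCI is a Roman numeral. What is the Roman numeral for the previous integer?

MMCI = 2101, so the previous integer is 2101 - 1 = 2100

MMC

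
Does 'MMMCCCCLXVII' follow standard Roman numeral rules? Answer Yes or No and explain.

'MMMCCCCLXVII': More than 3 consecutive C's

No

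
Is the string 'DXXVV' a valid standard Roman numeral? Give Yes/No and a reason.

'DXXVV': V should not appear more than once

No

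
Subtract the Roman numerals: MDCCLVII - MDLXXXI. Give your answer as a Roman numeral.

MDCCLVII = 1757
MDLXXXI = 1581
1757 - 1581 = 176

CLXXVI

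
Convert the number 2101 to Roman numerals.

Convert 2101 to Roman numerals:
  2101 contains 2×1000 (MM)
  101 contains 1×100 (C)
  1 contains 1×1 (I)

MMCI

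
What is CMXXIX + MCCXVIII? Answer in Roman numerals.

CMXXIX = 929
MCCXVIII = 1218
929 + 1218 = 2147

MMCXLVII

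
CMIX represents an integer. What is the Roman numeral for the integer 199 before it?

CMIX = 909
909 - 199 = 710

DCCX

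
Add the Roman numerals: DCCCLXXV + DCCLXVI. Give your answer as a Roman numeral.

DCCCLXXV = 875
DCCLXVI = 766
875 + 766 = 1641

MDCXLI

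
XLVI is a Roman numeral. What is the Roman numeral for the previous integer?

XLVI = 46, so the previous integer is 46 - 1 = 45

XLV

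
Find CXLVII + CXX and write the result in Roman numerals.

CXLVII = 147
CXX = 120
147 + 120 = 267

CCLXVII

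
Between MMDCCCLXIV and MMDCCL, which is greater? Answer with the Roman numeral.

MMDCCCLXIV = 2864
MMDCCL = 2750
2864 is larger

MMDCCCLXIV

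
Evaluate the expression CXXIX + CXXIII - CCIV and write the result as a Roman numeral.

CXXIX = 129, CXXIII = 123, CCIV = 204
129 + 123 = 252
252 - 204 = 48

XLVIII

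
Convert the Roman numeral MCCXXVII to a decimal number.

MCCXXVII: M=1000, C=100, C=100, X=10, X=10, V=5, I=1, I=1
1000 + 100 + 100 + 10 + 10 + 5 + 1 + 1 = 1227

1227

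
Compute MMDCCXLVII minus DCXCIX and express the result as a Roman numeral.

MMDCCXLVII = 2747
DCXCIX = 699
2747 - 699 = 2048

MMXLVIII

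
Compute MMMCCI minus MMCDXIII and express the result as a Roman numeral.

MMMCCI = 3201
MMCDXIII = 2413
3201 - 2413 = 788

DCCLXXXVIII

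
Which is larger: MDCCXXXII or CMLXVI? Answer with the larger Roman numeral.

MDCCXXXII = 1732
CMLXVI = 966
1732 is larger

MDCCXXXII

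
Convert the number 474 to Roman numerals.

Convert 474 to Roman numerals:
  474 contains 1×400 (CD)
  74 contains 1×50 (L)
  24 contains 2×10 (XX)
  4 contains 1×4 (IV)

CDLXXIV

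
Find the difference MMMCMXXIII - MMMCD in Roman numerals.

MMMCMXXIII = 3923
MMMCD = 3400
3923 - 3400 = 523

DXXIII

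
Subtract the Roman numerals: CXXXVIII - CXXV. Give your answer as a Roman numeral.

CXXXVIII = 138
CXXV = 125
138 - 125 = 13

XIII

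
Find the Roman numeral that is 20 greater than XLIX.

XLIX = 49
49 + 20 = 69

LXIX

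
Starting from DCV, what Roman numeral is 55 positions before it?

DCV = 605
605 - 55 = 550

DL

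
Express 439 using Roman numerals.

Convert 439 to Roman numerals:
  439 contains 1×400 (CD)
  39 contains 3×10 (XXX)
  9 contains 1×9 (IX)

CDXXXIX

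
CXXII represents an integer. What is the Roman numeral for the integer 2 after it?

CXXII = 122
122 + 2 = 124

CXXIV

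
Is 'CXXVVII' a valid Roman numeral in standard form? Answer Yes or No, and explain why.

'CXXVVII': V should not appear more than once

No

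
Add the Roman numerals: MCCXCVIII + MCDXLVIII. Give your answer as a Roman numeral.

MCCXCVIII = 1298
MCDXLVIII = 1448
1298 + 1448 = 2746

MMDCCXLVI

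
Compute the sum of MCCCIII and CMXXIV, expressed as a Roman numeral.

MCCCIII = 1303
CMXXIV = 924
1303 + 924 = 2227

MMCCXXVII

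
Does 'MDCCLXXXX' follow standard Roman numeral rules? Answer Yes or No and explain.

'MDCCLXXXX': More than 3 consecutive X's

No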